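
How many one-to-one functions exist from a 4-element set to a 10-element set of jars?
P(10,4) = 10!/(10-4)! = 5040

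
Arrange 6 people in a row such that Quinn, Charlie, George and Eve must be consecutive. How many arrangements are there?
Treat the 4 as one block: (6-4+1)! × 4! = 6 × 24 = 144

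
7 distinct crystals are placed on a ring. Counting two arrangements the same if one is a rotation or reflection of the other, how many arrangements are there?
(7-1)!/2 = 720/2 = 360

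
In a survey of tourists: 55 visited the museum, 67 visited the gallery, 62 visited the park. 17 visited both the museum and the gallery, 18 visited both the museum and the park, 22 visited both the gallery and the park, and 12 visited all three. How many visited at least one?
|A∪B∪C| = 55+67+62-17-18-22+12 = 139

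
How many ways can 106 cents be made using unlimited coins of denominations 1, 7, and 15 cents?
Coefficient of x^106 in 1/(1-x^1) · 1/(1-x^7) · 1/(1-x^15). Case on j = number of 15-cent coins (j = 0..7); remainder r = 106 - 15j is made from {1,7} in ⌊r/7⌋+1 ways. r = 106, 91, 76, 61, 46, 31, 16, 1 → 16 + 14 + 11 + 9 + 7 + 5 + 3 + 1 = 66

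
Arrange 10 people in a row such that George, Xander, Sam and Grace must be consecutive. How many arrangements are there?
Treat the 4 as one block: (10-4+1)! × 4! = 5040 × 24 = 120960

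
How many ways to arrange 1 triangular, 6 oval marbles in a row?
7! / (1! × 6!) = 7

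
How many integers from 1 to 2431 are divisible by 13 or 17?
⌊2431/13⌋ + ⌊2431/17⌋ - ⌊2431/221⌋ = 187 + 143 - 11 = 319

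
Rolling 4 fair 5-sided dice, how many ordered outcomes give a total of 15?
Coefficient of x^15 in (x + x² + ... + x^5)^4. By inclusion-exclusion on dice exceeding 5: Σ_j (-1)^j C(4,j)·C(15-1-5j, 3) = C(4,0)·C(14,3) - C(4,1)·C(9,3) + C(4,2)·C(4,3) = 1·364 - 4·84 + 6·4 = 52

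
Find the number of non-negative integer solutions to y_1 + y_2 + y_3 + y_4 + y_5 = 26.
C(26+5-1, 5-1) = C(30, 4) = 27405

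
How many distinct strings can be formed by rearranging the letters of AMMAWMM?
7! / (4! × 2! × 1!) = 105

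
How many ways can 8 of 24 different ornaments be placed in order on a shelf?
P(24,8) = 24!/(24-8)! = 29654190720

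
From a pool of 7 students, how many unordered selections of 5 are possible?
C(7,5) = 7!/(5!×2!) = 21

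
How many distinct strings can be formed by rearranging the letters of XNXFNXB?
7! / (3! × 1! × 1! × 2!) = 420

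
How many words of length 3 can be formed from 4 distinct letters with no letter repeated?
P(4,3) = 4!/(4-3)! = 24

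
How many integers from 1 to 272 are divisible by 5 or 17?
⌊272/5⌋ + ⌊272/17⌋ - ⌊272/85⌋ = 54 + 16 - 3 = 67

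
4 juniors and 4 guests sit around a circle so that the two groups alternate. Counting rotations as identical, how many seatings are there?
Fix one of the juniors: (4-1)! ways for the remaining juniors, × 4! ways for the guests = 6 × 24 = 144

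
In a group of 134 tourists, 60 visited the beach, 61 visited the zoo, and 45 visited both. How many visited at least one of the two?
|A∪B| = |A| + |B| - |A∩B| = 60 + 61 - 45 = 76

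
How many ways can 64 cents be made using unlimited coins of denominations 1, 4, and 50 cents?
Coefficient of x^64 in 1/(1-x^1) · 1/(1-x^4) · 1/(1-x^50). Case on j = number of 50-cent coins (j = 0..1); remainder r = 64 - 50j is made from {1,4} in ⌊r/4⌋+1 ways. r = 64, 14 → 17 + 4 = 21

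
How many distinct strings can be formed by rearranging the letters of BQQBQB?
6! / (3! × 3!) = 20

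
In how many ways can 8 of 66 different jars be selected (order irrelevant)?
C(66,8) = 66!/(8!×58!) = 5743572120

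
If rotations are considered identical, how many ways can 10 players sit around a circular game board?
Circular: fix one position, arrange the rest. (10-1)! = 362880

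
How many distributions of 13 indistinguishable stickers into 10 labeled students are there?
C(13+10-1, 10-1) = C(22, 9) = 497420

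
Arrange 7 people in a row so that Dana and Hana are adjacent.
Treat as block: (7-1)! × 2! = 720 × 2 = 1440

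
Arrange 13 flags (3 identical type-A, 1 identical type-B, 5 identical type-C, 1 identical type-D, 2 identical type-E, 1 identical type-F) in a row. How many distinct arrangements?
13! / (3! × 1! × 5! × 1! × 2! × 1!) = 4324320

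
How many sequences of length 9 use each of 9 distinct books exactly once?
9! = 362880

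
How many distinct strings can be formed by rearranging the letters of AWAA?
4! / (3! × 1!) = 4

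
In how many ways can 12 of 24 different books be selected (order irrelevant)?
C(24,12) = 24!/(12!×12!) = 2704156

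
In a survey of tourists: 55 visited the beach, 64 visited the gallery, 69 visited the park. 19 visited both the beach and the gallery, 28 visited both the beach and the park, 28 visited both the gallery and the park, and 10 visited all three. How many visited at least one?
|A∪B∪C| = 55+64+69-19-28-28+10 = 123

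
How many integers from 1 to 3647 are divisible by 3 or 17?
⌊3647/3⌋ + ⌊3647/17⌋ - ⌊3647/51⌋ = 1215 + 214 - 71 = 1358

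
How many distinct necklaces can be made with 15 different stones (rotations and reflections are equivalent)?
(15-1)!/2 = 87178291200/2 = 43589145600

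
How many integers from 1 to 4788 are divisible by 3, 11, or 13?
⌊4788/3⌋+⌊4788/11⌋+⌊4788/13⌋ - ⌊4788/33⌋-⌊4788/39⌋-⌊4788/143⌋ + ⌊4788/429⌋ = 1596+435+368 - 145-122-33 + 11 = 2110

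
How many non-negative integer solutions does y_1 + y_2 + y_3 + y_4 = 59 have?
C(59+4-1, 4-1) = C(62, 3) = 37820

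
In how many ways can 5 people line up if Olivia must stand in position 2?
Fix one position: (5-1)! = 24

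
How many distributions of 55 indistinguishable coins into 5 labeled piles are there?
C(55+5-1, 5-1) = C(59, 4) = 455126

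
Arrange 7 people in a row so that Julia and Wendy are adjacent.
Treat as block: (7-1)! × 2! = 720 × 2 = 1440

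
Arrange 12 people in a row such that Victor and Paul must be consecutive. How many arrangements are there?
Treat the 2 as one block: (12-2+1)! × 2! = 39916800 × 2 = 79833600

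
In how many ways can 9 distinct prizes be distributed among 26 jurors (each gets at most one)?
P(26,9) = 26!/(26-9)! = 1133836704000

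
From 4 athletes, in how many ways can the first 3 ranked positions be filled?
P(4,3) = 4!/(4-3)! = 24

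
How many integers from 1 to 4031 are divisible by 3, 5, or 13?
⌊4031/3⌋+⌊4031/5⌋+⌊4031/13⌋ - ⌊4031/15⌋-⌊4031/39⌋-⌊4031/65⌋ + ⌊4031/195⌋ = 1343+806+310 - 268-103-62 + 20 = 2046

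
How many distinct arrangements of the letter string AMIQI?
5! / (1! × 1! × 1! × 2!) = 60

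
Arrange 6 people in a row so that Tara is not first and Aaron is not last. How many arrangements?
By inclusion-exclusion: 6! - 2×(6-1)! + (6-2)! = 720 - 240 + 24 = 504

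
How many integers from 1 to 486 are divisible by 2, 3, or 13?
⌊486/2⌋+⌊486/3⌋+⌊486/13⌋ - ⌊486/6⌋-⌊486/26⌋-⌊486/39⌋ + ⌊486/78⌋ = 243+162+37 - 81-18-12 + 6 = 337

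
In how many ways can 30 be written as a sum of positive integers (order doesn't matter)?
Pentagonal recurrence p(n) = p(n-1) + p(n-2) - p(n-5) - p(n-7) + p(n-12) + p(n-15) - ... gives p(0..29) = 1, 1, 2, 3, 5, 7, 11, 15, 22, 30, 42, 56, 77, 101, 135, 176, 231, 297, 385, 490, 627, 792, 1002, 1255, 1575, 1958, 2436, 3010, 3718, 4565. p(30) = p(29) + p(28) - p(25) - p(23) + p(18) + p(15) - p(8) - p(4) = 4565 + 3718 - 1958 - 1255 + 385 + 176 - 22 - 5 = 5604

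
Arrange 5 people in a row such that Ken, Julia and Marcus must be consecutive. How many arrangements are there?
Treat the 3 as one block: (5-3+1)! × 3! = 6 × 6 = 36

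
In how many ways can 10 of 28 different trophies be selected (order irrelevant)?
C(28,10) = 28!/(10!×18!) = 13123110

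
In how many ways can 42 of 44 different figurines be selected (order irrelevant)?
C(44,42) = 44!/(42!×2!) = 946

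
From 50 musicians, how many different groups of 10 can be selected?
C(50,10) = 50!/(10!×40!) = 10272278170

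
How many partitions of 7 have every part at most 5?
Let r_j(i) = number of partitions of i into parts ≤ j, for i = 0..7. r_1(i) = 1 for all i; r_j(i) = r_{j-1}(i) + r_j(i-j). Rows j = 2..5: ≤2: 1 1 2 2 3 3 4 4; ≤3: 1 1 2 3 4 5 7 8; ≤4: 1 1 2 3 5 6 9 11; ≤5: 1 1 2 3 5 7 10 13. r_5(7) = 13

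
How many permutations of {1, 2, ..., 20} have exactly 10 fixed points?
Choose the 10 fixed points C(20,10) = 184756, derange the rest: !10 = Σ_{j=0}^{10} (-1)^j·10!/j! = 3628800 - 3628800 + 1814400 - 604800 + 151200 - 30240 + 5040 - 720 + 90 - 10 + 1 = 1334961. Product = 184756 × 1334961 = 246642054516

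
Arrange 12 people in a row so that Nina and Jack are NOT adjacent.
Total - adjacent = 12! - (12-1)!×2 = 479001600 - 79833600 = 399168000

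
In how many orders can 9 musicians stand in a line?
9! = 362880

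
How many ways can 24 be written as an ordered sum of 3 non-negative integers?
C(24+3-1, 3-1) = C(26, 2) = 325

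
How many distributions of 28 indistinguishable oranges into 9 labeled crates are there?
C(28+9-1, 9-1) = C(36, 8) = 30260340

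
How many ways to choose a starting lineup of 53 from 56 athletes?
C(56,53) = 56!/(53!×3!) = 27720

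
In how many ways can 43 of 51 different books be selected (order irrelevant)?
C(51,43) = 51!/(43!×8!) = 636763050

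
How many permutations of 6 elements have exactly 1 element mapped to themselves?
Choose the 1 fixed point C(6,1) = 6, derange the rest: !5 = Σ_{j=0}^{5} (-1)^j·5!/j! = 120 - 120 + 60 - 20 + 5 - 1 = 44. Product = 6 × 44 = 264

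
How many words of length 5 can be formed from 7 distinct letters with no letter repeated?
P(7,5) = 7!/(7-5)! = 2520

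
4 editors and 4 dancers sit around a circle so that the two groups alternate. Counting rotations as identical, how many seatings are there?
Fix one of the editors: (4-1)! ways for the remaining editors, × 4! ways for the dancers = 6 × 24 = 144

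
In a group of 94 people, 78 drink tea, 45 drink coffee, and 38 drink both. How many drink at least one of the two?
|A∪B| = |A| + |B| - |A∩B| = 78 + 45 - 38 = 85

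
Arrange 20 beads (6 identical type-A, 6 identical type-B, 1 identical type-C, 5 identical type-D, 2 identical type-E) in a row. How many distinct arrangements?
20! / (6! × 6! × 1! × 5! × 2!) = 19554575040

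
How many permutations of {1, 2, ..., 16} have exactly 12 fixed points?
Choose the 12 fixed points C(16,12) = 1820, derange the rest: !4 = Σ_{j=0}^{4} (-1)^j·4!/j! = 24 - 24 + 12 - 4 + 1 = 9. Product = 1820 × 9 = 16380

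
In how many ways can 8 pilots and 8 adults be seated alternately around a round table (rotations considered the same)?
Fix one of the pilots: (8-1)! ways for the remaining pilots, × 8! ways for the adults = 5040 × 40320 = 203212800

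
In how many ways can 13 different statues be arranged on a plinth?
13! = 6227020800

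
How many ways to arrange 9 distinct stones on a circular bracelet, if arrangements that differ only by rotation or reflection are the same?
(9-1)!/2 = 40320/2 = 20160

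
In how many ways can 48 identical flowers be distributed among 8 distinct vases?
C(48+8-1, 8-1) = C(55, 7) = 202927725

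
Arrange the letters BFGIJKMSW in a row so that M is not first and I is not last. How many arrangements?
By inclusion-exclusion: 9! - 2×(9-1)! + (9-2)! = 362880 - 80640 + 5040 = 287280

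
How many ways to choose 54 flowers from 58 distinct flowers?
C(58,54) = 58!/(54!×4!) = 424270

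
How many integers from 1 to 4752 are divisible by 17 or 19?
⌊4752/17⌋ + ⌊4752/19⌋ - ⌊4752/323⌋ = 279 + 250 - 14 = 515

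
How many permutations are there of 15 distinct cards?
15! = 1307674368000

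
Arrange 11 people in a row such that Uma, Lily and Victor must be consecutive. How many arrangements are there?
Treat the 3 as one block: (11-3+1)! × 3! = 362880 × 6 = 2177280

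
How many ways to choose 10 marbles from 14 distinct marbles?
C(14,10) = 14!/(10!×4!) = 1001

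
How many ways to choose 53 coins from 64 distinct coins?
C(64,53) = 64!/(53!×11!) = 743595781824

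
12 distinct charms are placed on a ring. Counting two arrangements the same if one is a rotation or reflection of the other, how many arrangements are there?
(12-1)!/2 = 39916800/2 = 19958400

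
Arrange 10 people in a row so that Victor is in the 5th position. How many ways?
Fix one position: (10-1)! = 362880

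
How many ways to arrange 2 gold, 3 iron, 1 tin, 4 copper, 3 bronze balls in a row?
13! / (2! × 3! × 1! × 4! × 3!) = 3603600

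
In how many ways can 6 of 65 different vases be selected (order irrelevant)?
C(65,6) = 65!/(6!×59!) = 82598880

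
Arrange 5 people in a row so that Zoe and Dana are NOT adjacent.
Total - adjacent = 5! - (5-1)!×2 = 120 - 48 = 72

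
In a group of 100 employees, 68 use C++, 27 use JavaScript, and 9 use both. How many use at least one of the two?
|A∪B| = |A| + |B| - |A∩B| = 68 + 27 - 9 = 86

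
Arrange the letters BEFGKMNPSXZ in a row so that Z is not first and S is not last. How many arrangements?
By inclusion-exclusion: 11! - 2×(11-1)! + (11-2)! = 39916800 - 7257600 + 362880 = 33022080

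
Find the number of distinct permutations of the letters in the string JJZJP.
5! / (1! × 3! × 1!) = 20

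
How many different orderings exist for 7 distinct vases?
7! = 5040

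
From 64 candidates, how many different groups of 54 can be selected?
C(64,54) = 64!/(54!×10!) = 151473214816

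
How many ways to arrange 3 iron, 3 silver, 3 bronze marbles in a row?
9! / (3! × 3! × 3!) = 1680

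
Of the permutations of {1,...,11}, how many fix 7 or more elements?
Exactly j fixed points: C(11,j)·!(11-j); sum over j ≥ 7 (derangement numbers via !m = (m-1)·(!(m-1) + !(m-2)): !0..!4 = 1, 0, 1, 2, 9). Σ_{j=7}^{11} C(11,j)·!(11-j) = C(11,7)·!4 + C(11,8)·!3 + C(11,9)·!2 + C(11,10)·!1 + C(11,11)·!0 = 330·9 + 165·2 + 55·1 + 11·0 + 1·1 = 3356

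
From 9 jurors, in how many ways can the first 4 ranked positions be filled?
P(9,4) = 9!/(9-4)! = 3024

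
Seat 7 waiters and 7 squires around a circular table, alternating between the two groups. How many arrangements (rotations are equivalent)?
Fix one of the waiters: (7-1)! ways for the remaining waiters, × 7! ways for the squires = 720 × 5040 = 3628800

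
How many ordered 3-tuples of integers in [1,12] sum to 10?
Coefficient of x^10 in (x + x² + ... + x^12)^3. By inclusion-exclusion on dice exceeding 12: Σ_j (-1)^j C(3,j)·C(10-1-12j, 2) = C(3,0)·C(9,2) = 1·36 = 36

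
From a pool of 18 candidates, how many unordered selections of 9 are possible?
C(18,9) = 18!/(9!×9!) = 48620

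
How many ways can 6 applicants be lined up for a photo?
6! = 720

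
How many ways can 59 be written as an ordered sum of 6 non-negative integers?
C(59+6-1, 6-1) = C(64, 5) = 7624512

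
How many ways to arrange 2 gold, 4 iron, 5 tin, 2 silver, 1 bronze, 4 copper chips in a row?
18! / (2! × 4! × 5! × 2! × 1! × 4!) = 23156733600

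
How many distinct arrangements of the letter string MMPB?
4! / (2! × 1! × 1!) = 12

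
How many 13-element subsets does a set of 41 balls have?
C(41,13) = 41!/(13!×28!) = 17620076360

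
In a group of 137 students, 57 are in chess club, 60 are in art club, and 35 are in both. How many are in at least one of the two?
|A∪B| = |A| + |B| - |A∩B| = 57 + 60 - 35 = 82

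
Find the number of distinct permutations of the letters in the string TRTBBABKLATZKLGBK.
17! / (3! × 1! × 1! × 4! × 2! × 3! × 2! × 1!) = 102918816000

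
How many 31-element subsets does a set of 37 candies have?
C(37,31) = 37!/(31!×6!) = 2324784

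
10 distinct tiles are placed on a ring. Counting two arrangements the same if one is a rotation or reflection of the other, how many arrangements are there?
(10-1)!/2 = 362880/2 = 181440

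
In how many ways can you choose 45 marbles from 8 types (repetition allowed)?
C(45+8-1, 8-1) = C(52, 7) = 133784560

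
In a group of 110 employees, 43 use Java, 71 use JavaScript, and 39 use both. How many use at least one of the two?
|A∪B| = |A| + |B| - |A∩B| = 43 + 71 - 39 = 75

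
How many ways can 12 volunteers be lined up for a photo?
12! = 479001600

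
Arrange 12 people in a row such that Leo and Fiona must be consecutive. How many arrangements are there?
Treat the 2 as one block: (12-2+1)! × 2! = 39916800 × 2 = 79833600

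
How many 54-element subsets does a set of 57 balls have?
C(57,54) = 57!/(54!×3!) = 29260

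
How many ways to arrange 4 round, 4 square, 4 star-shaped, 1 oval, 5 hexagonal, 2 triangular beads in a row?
20! / (4! × 4! × 4! × 1! × 5! × 2!) = 733296564000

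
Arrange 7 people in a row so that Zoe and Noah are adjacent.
Treat as block: (7-1)! × 2! = 720 × 2 = 1440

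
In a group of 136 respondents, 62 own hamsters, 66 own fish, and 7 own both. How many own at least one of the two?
|A∪B| = |A| + |B| - |A∩B| = 62 + 66 - 7 = 121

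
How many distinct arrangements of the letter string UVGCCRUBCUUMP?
13! / (1! × 4! × 1! × 1! × 1! × 1! × 3! × 1!) = 43243200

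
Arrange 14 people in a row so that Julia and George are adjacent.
Treat as block: (14-1)! × 2! = 6227020800 × 2 = 12454041600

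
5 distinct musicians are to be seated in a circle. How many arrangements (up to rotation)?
Circular: fix one position, arrange the rest. (5-1)! = 24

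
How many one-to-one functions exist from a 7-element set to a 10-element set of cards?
P(10,7) = 10!/(10-7)! = 604800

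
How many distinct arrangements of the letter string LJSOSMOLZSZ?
11! / (3! × 1! × 2! × 2! × 1! × 2!) = 831600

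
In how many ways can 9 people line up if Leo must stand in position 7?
Fix one position: (9-1)! = 40320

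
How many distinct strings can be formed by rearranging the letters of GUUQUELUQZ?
10! / (1! × 1! × 1! × 2! × 4! × 1!) = 75600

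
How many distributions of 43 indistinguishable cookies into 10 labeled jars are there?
C(43+10-1, 10-1) = C(52, 9) = 3679075400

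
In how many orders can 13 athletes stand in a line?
13! = 6227020800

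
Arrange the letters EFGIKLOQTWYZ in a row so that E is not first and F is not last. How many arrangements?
By inclusion-exclusion: 12! - 2×(12-1)! + (12-2)! = 479001600 - 79833600 + 3628800 = 402796800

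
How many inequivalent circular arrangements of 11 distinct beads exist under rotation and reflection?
(11-1)!/2 = 3628800/2 = 1814400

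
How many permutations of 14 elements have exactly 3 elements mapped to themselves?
Choose the 3 fixed points C(14,3) = 364, derange the rest: !11 = Σ_{j=0}^{11} (-1)^j·11!/j! = 39916800 - 39916800 + 19958400 - 6652800 + 1663200 - 332640 + 55440 - 7920 + 990 - 110 + 11 - 1 = 14684570. Product = 364 × 14684570 = 5345183480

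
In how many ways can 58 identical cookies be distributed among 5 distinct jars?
C(58+5-1, 5-1) = C(62, 4) = 557845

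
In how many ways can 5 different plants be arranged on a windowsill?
5! = 120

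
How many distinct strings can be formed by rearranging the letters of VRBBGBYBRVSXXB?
14! / (1! × 2! × 2! × 5! × 2! × 1! × 1!) = 90810720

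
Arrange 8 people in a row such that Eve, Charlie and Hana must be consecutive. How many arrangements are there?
Treat the 3 as one block: (8-3+1)! × 3! = 720 × 6 = 4320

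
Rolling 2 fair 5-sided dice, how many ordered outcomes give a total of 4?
Coefficient of x^4 in (x + x² + ... + x^5)^2. By inclusion-exclusion on dice exceeding 5: Σ_j (-1)^j C(2,j)·C(4-1-5j, 1) = C(2,0)·C(3,1) = 1·3 = 3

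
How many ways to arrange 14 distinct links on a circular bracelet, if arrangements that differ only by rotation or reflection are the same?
(14-1)!/2 = 6227020800/2 = 3113510400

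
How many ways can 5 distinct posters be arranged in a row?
5! = 120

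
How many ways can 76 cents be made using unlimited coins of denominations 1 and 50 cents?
Coefficient of x^76 in 1/(1-x^1) · 1/(1-x^50). Use j coins of 50 for j = 0..⌊76/50⌋ = 1, the rest in 1s: 1 + 1 = 2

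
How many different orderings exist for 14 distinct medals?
14! = 87178291200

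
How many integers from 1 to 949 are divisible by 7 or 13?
⌊949/7⌋ + ⌊949/13⌋ - ⌊949/91⌋ = 135 + 73 - 10 = 198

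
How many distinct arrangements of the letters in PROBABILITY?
11! / (1! × 1! × 1! × 2! × 1! × 2! × 1! × 1! × 1!) = 9979200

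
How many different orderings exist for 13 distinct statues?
13! = 6227020800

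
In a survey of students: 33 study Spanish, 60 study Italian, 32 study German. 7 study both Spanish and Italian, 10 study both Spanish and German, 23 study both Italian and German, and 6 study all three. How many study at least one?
|A∪B∪C| = 33+60+32-7-10-23+6 = 91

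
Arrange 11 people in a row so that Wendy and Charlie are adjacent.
Treat as block: (11-1)! × 2! = 3628800 × 2 = 7257600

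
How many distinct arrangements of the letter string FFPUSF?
6! / (1! × 1! × 3! × 1!) = 120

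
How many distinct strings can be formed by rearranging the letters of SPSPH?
5! / (1! × 2! × 2!) = 30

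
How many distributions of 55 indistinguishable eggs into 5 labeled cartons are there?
C(55+5-1, 5-1) = C(59, 4) = 455126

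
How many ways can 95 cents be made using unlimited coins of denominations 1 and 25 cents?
Coefficient of x^95 in 1/(1-x^1) · 1/(1-x^25). Use j coins of 25 for j = 0..⌊95/25⌋ = 3, the rest in 1s: 3 + 1 = 4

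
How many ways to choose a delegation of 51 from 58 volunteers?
C(58,51) = 58!/(51!×7!) = 300674088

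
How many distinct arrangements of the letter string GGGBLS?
6! / (1! × 1! × 3! × 1!) = 120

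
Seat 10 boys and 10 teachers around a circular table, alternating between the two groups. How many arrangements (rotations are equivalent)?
Fix one of the boys: (10-1)! ways for the remaining boys, × 10! ways for the teachers = 362880 × 3628800 = 1316818944000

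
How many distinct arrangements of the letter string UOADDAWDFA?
10! / (1! × 3! × 1! × 1! × 1! × 3!) = 100800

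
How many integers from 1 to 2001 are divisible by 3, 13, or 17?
⌊2001/3⌋+⌊2001/13⌋+⌊2001/17⌋ - ⌊2001/39⌋-⌊2001/51⌋-⌊2001/221⌋ + ⌊2001/663⌋ = 667+153+117 - 51-39-9 + 3 = 841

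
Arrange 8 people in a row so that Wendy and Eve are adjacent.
Treat as block: (8-1)! × 2! = 5040 × 2 = 10080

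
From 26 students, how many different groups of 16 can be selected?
C(26,16) = 26!/(16!×10!) = 5311735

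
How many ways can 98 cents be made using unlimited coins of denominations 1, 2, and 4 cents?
Coefficient of x^98 in 1/(1-x^1) · 1/(1-x^2) · 1/(1-x^4). Case on j = number of 4-cent coins (j = 0..24); remainder r = 98 - 4j is made from {1,2} in ⌊r/2⌋+1 ways. r = 98, 94, 90, 86, 82, 78, 74, 70, 66, 62, 58, 54, 50, 46, 42, 38, 34, 30, 26, 22, 18, 14, 10, 6, 2 → 50 + 48 + 46 + 44 + 42 + 40 + 38 + 36 + 34 + 32 + 30 + 28 + 26 + 24 + 22 + 20 + 18 + 16 + 14 + 12 + 10 + 8 + 6 + 4 + 2 = 650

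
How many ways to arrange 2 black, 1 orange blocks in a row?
3! / (2! × 1!) = 3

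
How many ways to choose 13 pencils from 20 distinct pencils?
C(20,13) = 20!/(13!×7!) = 77520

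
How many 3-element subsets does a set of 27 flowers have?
C(27,3) = 27!/(3!×24!) = 2925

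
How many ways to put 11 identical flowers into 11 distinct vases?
C(11+11-1, 11-1) = C(21, 10) = 352716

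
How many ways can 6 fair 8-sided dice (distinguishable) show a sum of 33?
Coefficient of x^33 in (x + x² + ... + x^8)^6. By inclusion-exclusion on dice exceeding 8: Σ_j (-1)^j C(6,j)·C(33-1-8j, 5) = C(6,0)·C(32,5) - C(6,1)·C(24,5) + C(6,2)·C(16,5) - C(6,3)·C(8,5) = 1·201376 - 6·42504 + 15·4368 - 20·56 = 10752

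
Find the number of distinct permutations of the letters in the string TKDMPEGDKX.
10! / (1! × 2! × 1! × 1! × 1! × 2! × 1! × 1!) = 907200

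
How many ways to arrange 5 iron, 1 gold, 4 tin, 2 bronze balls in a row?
12! / (5! × 1! × 4! × 2!) = 83160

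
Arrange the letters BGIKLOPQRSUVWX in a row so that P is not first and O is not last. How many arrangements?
By inclusion-exclusion: 14! - 2×(14-1)! + (14-2)! = 87178291200 - 12454041600 + 479001600 = 75203251200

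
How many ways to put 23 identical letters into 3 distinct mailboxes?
C(23+3-1, 3-1) = C(25, 2) = 300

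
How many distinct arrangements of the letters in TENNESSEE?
9! / (1! × 4! × 2! × 2!) = 3780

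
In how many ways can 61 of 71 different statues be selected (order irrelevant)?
C(71,61) = 71!/(61!×10!) = 461738052776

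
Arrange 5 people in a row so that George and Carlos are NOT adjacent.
Total - adjacent = 5! - (5-1)!×2 = 120 - 48 = 72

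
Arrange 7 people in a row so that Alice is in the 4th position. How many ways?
Fix one position: (7-1)! = 720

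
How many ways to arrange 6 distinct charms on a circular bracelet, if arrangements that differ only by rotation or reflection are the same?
(6-1)!/2 = 120/2 = 60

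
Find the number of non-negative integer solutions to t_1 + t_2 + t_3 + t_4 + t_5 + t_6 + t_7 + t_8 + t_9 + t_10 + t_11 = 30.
C(30+11-1, 11-1) = C(40, 10) = 847660528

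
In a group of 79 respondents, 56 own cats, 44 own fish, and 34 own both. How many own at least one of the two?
|A∪B| = |A| + |B| - |A∩B| = 56 + 44 - 34 = 66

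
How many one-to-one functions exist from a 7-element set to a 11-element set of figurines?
P(11,7) = 11!/(11-7)! = 1663200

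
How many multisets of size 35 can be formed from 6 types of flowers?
C(35+6-1, 6-1) = C(40, 5) = 658008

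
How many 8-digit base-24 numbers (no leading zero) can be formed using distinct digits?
First digit: 23 choices (nonzero). Then descending: 23 × 23 × 22 × 21 × 20 × 19 × 18 × 17 = 28418599440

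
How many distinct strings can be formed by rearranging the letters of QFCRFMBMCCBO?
12! / (1! × 2! × 2! × 1! × 1! × 2! × 3!) = 9979200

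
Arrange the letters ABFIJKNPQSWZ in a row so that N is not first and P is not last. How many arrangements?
By inclusion-exclusion: 12! - 2×(12-1)! + (12-2)! = 479001600 - 79833600 + 3628800 = 402796800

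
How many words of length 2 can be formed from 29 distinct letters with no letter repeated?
P(29,2) = 29!/(29-2)! = 812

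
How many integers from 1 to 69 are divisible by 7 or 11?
⌊69/7⌋ + ⌊69/11⌋ - ⌊69/77⌋ = 9 + 6 - 0 = 15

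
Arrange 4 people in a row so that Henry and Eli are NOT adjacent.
Total - adjacent = 4! - (4-1)!×2 = 24 - 12 = 12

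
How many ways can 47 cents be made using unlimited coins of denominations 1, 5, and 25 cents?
Coefficient of x^47 in 1/(1-x^1) · 1/(1-x^5) · 1/(1-x^25). Case on j = number of 25-cent coins (j = 0..1); remainder r = 47 - 25j is made from {1,5} in ⌊r/5⌋+1 ways. r = 47, 22 → 10 + 5 = 15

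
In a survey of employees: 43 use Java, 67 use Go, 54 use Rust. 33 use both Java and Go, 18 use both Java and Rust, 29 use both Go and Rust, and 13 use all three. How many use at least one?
|A∪B∪C| = 43+67+54-33-18-29+13 = 97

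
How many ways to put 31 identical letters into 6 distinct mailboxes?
C(31+6-1, 6-1) = C(36, 5) = 376992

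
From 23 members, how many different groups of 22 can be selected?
C(23,22) = 23!/(22!×1!) = 23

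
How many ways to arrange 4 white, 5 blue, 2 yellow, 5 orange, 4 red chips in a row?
20! / (4! × 5! × 2! × 5! × 4!) = 146659312800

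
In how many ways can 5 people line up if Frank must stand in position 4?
Fix one position: (5-1)! = 24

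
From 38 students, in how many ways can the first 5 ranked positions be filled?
P(38,5) = 38!/(38-5)! = 60233040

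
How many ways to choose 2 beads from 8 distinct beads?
C(8,2) = 8!/(2!×6!) = 28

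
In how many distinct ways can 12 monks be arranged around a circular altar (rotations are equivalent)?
Circular: fix one position, arrange the rest. (12-1)! = 39916800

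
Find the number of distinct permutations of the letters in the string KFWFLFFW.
8! / (1! × 2! × 4! × 1!) = 840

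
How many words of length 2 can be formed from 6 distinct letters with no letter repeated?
P(6,2) = 6!/(6-2)! = 30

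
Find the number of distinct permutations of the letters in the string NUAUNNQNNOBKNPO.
15! / (1! × 2! × 1! × 6! × 1! × 1! × 2! × 1!) = 454053600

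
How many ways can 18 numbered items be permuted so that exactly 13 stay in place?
Choose the 13 fixed points C(18,13) = 8568, derange the rest: !5 = Σ_{j=0}^{5} (-1)^j·5!/j! = 120 - 120 + 60 - 20 + 5 - 1 = 44. Product = 8568 × 44 = 376992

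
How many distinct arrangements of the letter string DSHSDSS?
7! / (2! × 1! × 4!) = 105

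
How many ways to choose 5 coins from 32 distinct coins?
C(32,5) = 32!/(5!×27!) = 201376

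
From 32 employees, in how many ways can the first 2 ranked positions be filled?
P(32,2) = 32!/(32-2)! = 992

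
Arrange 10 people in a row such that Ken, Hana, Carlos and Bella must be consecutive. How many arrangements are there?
Treat the 4 as one block: (10-4+1)! × 4! = 5040 × 24 = 120960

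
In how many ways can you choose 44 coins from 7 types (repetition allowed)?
C(44+7-1, 7-1) = C(50, 6) = 15890700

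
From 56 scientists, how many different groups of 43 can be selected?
C(56,43) = 56!/(43!×13!) = 1889912732400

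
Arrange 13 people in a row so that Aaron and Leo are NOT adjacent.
Total - adjacent = 13! - (13-1)!×2 = 6227020800 - 958003200 = 5269017600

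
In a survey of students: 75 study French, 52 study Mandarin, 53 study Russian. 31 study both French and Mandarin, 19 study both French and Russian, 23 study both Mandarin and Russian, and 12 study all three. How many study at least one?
|A∪B∪C| = 75+52+53-31-19-23+12 = 119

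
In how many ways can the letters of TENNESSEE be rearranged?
9! / (1! × 4! × 2! × 2!) = 3780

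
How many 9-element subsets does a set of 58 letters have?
C(58,9) = 58!/(9!×49!) = 10648873950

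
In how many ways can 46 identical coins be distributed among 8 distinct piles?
C(46+8-1, 8-1) = C(53, 7) = 154143080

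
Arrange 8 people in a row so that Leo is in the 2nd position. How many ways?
Fix one position: (8-1)! = 5040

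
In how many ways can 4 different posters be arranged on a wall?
4! = 24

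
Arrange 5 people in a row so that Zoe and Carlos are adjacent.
Treat as block: (5-1)! × 2! = 24 × 2 = 48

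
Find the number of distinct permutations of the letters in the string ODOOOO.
6! / (5! × 1!) = 6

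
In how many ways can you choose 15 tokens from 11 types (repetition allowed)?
C(15+11-1, 11-1) = C(25, 10) = 3268760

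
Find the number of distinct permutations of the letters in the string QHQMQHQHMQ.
10! / (5! × 2! × 3!) = 2520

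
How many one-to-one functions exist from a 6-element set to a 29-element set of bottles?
P(29,6) = 29!/(29-6)! = 342014400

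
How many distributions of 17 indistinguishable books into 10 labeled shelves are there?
C(17+10-1, 10-1) = C(26, 9) = 3124550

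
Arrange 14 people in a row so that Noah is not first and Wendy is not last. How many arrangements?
By inclusion-exclusion: 14! - 2×(14-1)! + (14-2)! = 87178291200 - 12454041600 + 479001600 = 75203251200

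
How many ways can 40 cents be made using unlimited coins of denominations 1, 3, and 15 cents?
Coefficient of x^40 in 1/(1-x^1) · 1/(1-x^3) · 1/(1-x^15). Case on j = number of 15-cent coins (j = 0..2); remainder r = 40 - 15j is made from {1,3} in ⌊r/3⌋+1 ways. r = 40, 25, 10 → 14 + 9 + 4 = 27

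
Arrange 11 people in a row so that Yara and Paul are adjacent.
Treat as block: (11-1)! × 2! = 3628800 × 2 = 7257600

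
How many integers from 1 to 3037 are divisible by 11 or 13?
⌊3037/11⌋ + ⌊3037/13⌋ - ⌊3037/143⌋ = 276 + 233 - 21 = 488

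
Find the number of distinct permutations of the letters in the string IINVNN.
6! / (1! × 2! × 3!) = 60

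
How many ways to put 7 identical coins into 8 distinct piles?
C(7+8-1, 8-1) = C(14, 7) = 3432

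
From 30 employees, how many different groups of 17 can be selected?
C(30,17) = 30!/(17!×13!) = 119759850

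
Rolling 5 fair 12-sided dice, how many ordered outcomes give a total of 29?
Coefficient of x^29 in (x + x² + ... + x^12)^5. By inclusion-exclusion on dice exceeding 12: Σ_j (-1)^j C(5,j)·C(29-1-12j, 4) = C(5,0)·C(28,4) - C(5,1)·C(16,4) + C(5,2)·C(4,4) = 1·20475 - 5·1820 + 10·1 = 11385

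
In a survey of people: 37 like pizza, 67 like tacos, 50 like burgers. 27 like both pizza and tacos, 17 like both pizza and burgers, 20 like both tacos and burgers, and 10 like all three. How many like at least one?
|A∪B∪C| = 37+67+50-27-17-20+10 = 100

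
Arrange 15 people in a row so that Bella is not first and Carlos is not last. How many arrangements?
By inclusion-exclusion: 15! - 2×(15-1)! + (15-2)! = 1307674368000 - 174356582400 + 6227020800 = 1139544806400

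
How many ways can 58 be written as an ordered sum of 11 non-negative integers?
C(58+11-1, 11-1) = C(68, 10) = 290752384208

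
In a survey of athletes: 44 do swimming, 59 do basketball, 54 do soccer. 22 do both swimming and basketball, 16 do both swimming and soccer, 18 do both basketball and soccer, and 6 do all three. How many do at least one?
|A∪B∪C| = 44+59+54-22-16-18+6 = 107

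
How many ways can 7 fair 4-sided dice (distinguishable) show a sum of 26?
Coefficient of x^26 in (x + x² + ... + x^4)^7. By inclusion-exclusion on dice exceeding 4: Σ_j (-1)^j C(7,j)·C(26-1-4j, 6) = C(7,0)·C(25,6) - C(7,1)·C(21,6) + C(7,2)·C(17,6) - C(7,3)·C(13,6) + C(7,4)·C(9,6) = 1·177100 - 7·54264 + 21·12376 - 35·1716 + 35·84 = 28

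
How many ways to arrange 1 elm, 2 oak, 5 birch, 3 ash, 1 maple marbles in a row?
12! / (1! × 2! × 5! × 3! × 1!) = 332640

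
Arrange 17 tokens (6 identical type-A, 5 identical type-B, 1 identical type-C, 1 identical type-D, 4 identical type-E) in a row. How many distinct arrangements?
17! / (6! × 5! × 1! × 1! × 4!) = 171531360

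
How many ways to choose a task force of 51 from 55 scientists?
C(55,51) = 55!/(51!×4!) = 341055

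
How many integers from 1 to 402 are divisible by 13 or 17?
⌊402/13⌋ + ⌊402/17⌋ - ⌊402/221⌋ = 30 + 23 - 1 = 52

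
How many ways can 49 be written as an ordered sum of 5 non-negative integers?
C(49+5-1, 5-1) = C(53, 4) = 292825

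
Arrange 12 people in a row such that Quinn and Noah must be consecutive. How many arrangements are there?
Treat the 2 as one block: (12-2+1)! × 2! = 39916800 × 2 = 79833600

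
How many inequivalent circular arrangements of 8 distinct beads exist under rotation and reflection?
(8-1)!/2 = 5040/2 = 2520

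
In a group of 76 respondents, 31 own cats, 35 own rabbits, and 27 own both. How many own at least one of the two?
|A∪B| = |A| + |B| - |A∩B| = 31 + 35 - 27 = 39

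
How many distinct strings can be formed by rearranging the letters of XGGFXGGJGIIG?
12! / (2! × 1! × 2! × 1! × 6!) = 166320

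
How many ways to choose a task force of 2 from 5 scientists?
C(5,2) = 5!/(2!×3!) = 10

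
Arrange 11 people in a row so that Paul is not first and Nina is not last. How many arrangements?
By inclusion-exclusion: 11! - 2×(11-1)! + (11-2)! = 39916800 - 7257600 + 362880 = 33022080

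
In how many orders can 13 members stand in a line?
13! = 6227020800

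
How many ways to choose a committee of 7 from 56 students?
C(56,7) = 56!/(7!×49!) = 231917400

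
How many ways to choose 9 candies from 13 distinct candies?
C(13,9) = 13!/(9!×4!) = 715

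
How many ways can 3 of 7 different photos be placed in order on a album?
P(7,3) = 7!/(7-3)! = 210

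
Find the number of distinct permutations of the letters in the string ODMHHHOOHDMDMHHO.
16! / (3! × 6! × 3! × 4!) = 33633600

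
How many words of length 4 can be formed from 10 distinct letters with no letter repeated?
P(10,4) = 10!/(10-4)! = 5040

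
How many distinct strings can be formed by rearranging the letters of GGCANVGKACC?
11! / (1! × 3! × 1! × 1! × 2! × 3!) = 554400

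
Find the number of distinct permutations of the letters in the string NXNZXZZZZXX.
11! / (5! × 4! × 2!) = 6930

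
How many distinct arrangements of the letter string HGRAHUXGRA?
10! / (1! × 1! × 2! × 2! × 2! × 2!) = 226800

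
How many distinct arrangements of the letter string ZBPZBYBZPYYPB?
13! / (3! × 3! × 3! × 4!) = 1201200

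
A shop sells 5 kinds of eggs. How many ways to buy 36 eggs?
C(36+5-1, 5-1) = C(40, 4) = 91390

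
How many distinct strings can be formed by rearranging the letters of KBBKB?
5! / (2! × 3!) = 10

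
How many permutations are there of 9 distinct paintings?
9! = 362880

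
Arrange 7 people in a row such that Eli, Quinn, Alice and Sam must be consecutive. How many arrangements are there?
Treat the 4 as one block: (7-4+1)! × 4! = 24 × 24 = 576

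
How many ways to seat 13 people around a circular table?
Circular: fix one position, arrange the rest. (13-1)! = 479001600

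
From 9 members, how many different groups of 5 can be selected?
C(9,5) = 9!/(5!×4!) = 126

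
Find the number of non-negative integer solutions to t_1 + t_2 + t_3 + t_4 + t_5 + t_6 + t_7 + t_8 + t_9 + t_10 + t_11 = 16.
C(16+11-1, 11-1) = C(26, 10) = 5311735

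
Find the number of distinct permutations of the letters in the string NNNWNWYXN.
9! / (1! × 5! × 2! × 1!) = 1512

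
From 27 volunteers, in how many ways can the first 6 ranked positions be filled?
P(27,6) = 27!/(27-6)! = 213127200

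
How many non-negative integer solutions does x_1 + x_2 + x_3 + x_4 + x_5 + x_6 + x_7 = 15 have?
C(15+7-1, 7-1) = C(21, 6) = 54264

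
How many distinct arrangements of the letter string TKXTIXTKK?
9! / (1! × 2! × 3! × 3!) = 5040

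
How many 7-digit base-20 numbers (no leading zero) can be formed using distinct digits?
First digit: 19 choices (nonzero). Then descending: 19 × 19 × 18 × 17 × 16 × 15 × 14 = 371165760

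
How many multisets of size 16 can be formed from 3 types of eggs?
C(16+3-1, 3-1) = C(18, 2) = 153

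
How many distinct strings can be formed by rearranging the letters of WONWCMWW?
8! / (1! × 1! × 1! × 4! × 1!) = 1680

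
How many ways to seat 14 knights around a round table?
Circular: fix one position, arrange the rest. (14-1)! = 6227020800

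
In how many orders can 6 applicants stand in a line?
6! = 720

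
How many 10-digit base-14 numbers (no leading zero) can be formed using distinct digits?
First digit: 13 choices (nonzero). Then descending: 13 × 13 × 12 × 11 × 10 × 9 × 8 × 7 × 6 × 5 = 3372969600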